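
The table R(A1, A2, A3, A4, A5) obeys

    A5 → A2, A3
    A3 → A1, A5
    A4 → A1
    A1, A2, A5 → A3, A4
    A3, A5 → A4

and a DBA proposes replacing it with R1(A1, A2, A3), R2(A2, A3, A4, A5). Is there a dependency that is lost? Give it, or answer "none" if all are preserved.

A4 → A1

Check A4 → A1: no single fragment contains all of {A1, A4}, and the restricted closure of {A4} across the fragments never reaches {A1}.
A5 → A2, A3 is preserved.
A3 → A1, A5 is preserved.
A1, A2, A5 → A3, A4 is preserved.
A3, A5 → A4 is preserved.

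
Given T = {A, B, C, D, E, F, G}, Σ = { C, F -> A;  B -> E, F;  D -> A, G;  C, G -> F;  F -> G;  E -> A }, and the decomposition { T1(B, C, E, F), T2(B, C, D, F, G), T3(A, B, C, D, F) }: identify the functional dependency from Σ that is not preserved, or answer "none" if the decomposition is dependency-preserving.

E -> A

Check E → A: no single fragment contains all of {A, E}, and the restricted closure of {E} across the fragments never reaches {A}.
C, F → A is preserved.
B → E, F is preserved.
D → A, G is preserved.
C, G → F is preserved.
F → G is preserved.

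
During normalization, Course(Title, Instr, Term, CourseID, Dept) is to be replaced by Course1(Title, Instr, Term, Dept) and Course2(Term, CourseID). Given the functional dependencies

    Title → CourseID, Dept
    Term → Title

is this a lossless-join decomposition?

Common attributes: Course1 ∩ Course2 = {Term}.
Closure of {Term}: Term → Title applies, adding Title; Title → CourseID, Dept applies, adding CourseID, Dept. So (Term)⁺ = {Title, Term, CourseID, Dept}.
This closure contains every attribute of Course2, so Course1 ∩ Course2 → Course2. The join is lossless.

Yes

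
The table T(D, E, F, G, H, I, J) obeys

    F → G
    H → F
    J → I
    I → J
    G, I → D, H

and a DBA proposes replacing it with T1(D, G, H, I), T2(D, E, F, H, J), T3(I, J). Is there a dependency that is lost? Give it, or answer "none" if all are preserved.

Check F → G: no single fragment contains all of {F, G}, and the restricted closure of {F} across the fragments never reaches {G}.
H → F is preserved.
J → I is preserved.
I → J is preserved.
G, I → D, H is preserved.

F → G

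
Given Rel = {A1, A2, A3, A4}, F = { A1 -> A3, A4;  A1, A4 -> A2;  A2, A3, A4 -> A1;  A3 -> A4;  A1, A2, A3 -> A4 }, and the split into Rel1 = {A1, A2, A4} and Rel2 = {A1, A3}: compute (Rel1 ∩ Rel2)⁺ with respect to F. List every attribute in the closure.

A1, A2, A3, A4

Rel1 ∩ Rel2 = {A1}.
A1 → A3, A4 applies, adding A3, A4
A1, A4 → A2 applies, adding A2
Closure: {A1, A2, A3, A4}.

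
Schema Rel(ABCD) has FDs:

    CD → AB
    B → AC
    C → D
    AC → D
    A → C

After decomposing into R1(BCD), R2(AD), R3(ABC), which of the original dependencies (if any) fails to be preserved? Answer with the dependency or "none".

none

CD → AB: restricted closure across fragments reaches AB.
B → AC lies within R3.
C → D lies within R1.
AC → D: restricted closure across fragments reaches D.
A → C lies within R3.
Every dependency is enforceable on the fragments, so the decomposition is dependency-preserving.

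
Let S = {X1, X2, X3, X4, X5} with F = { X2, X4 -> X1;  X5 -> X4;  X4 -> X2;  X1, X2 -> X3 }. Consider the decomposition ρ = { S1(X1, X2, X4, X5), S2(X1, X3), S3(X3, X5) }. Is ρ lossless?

Chase test. Columns are X1, X2, X3, X4, X5; row i has aⱼ where attribute j ∈ Si, else bᵢⱼ.
Initial tableau (one row per fragment):
  row 1: a1 a2 b13 a4 a5
  row 2: a1 b22 a3 b24 b25
  row 3: b31 b32 a3 b34 a5
Rows 1 and 3 agree on X5; apply X5→X4 and equate their X4 entries.
Rows 1 and 3 agree on X4; apply X4→X2 and equate their X2 entries.
Rows 1 and 3 agree on X2, X4; apply X2, X4→X1 and equate their X1 entries.
Rows 1 and 3 agree on X1, X2; apply X1, X2→X3 and equate their X3 entries.
Row 1 is now all distinguished symbols — the join is lossless.

Yes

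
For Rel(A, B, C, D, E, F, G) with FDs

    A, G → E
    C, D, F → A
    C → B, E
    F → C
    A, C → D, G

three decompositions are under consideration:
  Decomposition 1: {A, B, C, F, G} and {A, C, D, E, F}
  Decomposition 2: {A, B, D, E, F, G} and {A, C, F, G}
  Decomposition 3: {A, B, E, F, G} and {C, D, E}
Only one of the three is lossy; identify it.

Decomposition 3

Decomposition 1: common = {A, C, F}, closure = {A, B, C, D, E, F, G} → lossless.
Decomposition 2: common = {A, F, G}, closure = {A, B, C, D, E, F, G} → lossless.
Decomposition 3: common = {E}, closure = {E} → lossy.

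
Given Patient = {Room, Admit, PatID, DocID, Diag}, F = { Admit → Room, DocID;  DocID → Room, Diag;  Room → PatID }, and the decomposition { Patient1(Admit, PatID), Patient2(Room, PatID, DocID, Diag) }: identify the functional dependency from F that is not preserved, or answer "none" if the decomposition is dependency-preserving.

Admit → Room, DocID

Check Admit → Room, DocID: no single fragment contains all of {Room, Admit, DocID}, and the restricted closure of {Admit} across the fragments never reaches {Room, DocID}.
DocID → Room, Diag is preserved.
Room → PatID is preserved.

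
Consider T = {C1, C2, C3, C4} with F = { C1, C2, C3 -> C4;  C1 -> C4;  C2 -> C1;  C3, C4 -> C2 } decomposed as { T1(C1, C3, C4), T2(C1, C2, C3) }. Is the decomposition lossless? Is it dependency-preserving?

lossless and dependency-preserving

Lossless test: (C1, C3)⁺ = {C1, C2, C3, C4}, which contains all of one fragment — lossless.
Dependency preservation: C1, C2, C3 → C4; C3, C4 → C2 are not contained in any single fragment, but the restricted closure of each left-hand side across the fragments still reaches the right-hand side; the remaining FDs each lie inside some fragment. All dependencies are preserved.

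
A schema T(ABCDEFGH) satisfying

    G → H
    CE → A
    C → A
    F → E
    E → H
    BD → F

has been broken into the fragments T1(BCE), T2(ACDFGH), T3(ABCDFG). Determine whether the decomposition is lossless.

No

Chase test. Columns are ABCDEFGH; row i has aⱼ where attribute j ∈ Ti, else bᵢⱼ.
Initial tableau (one row per fragment):
  row 1: b11 a2 a3 b14 a5 b16 b17 b18
  row 2: a1 b22 a3 a4 b25 a6 a7 a8
  row 3: a1 a2 a3 a4 b35 a6 a7 b38
Rows 2 and 3 agree on G; apply G→H and equate their H entries.
Rows 1 and 2 agree on C; apply C→A and equate their A entries.
Rows 2 and 3 agree on F; apply F→E and equate their E entries.
No row becomes fully distinguished — the join is lossy.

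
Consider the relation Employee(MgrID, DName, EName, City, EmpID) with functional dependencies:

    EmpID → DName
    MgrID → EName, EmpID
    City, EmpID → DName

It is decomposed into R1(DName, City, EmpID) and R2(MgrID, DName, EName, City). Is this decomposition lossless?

No

Common attributes: R1 ∩ R2 = {DName, City}.
No dependency enlarges {DName, City}, so (DName, City)⁺ = {DName, City}.
The closure contains neither all of R1 = {DName, City, EmpID} nor all of R2 = {MgrID, DName, EName, City}, so the common attributes are not a superkey of either fragment. The join is lossy.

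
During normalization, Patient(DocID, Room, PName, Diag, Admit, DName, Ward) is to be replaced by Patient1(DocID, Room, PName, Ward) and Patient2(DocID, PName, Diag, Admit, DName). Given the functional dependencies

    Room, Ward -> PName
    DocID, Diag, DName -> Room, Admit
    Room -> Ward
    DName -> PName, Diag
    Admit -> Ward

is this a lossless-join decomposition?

Common attributes: Patient1 ∩ Patient2 = {DocID, PName}.
No dependency enlarges {DocID, PName}, so (DocID, PName)⁺ = {DocID, PName}.
The closure contains neither all of Patient1 = {DocID, Room, PName, Ward} nor all of Patient2 = {DocID, PName, Diag, Admit, DName}, so the common attributes are not a superkey of either fragment. The join is lossy.

No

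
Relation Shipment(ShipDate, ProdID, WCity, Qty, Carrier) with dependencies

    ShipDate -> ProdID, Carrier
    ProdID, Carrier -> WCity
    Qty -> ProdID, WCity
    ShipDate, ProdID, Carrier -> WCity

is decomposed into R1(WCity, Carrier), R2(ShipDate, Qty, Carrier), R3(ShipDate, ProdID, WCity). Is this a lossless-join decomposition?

Chase test. Columns are ShipDate, ProdID, WCity, Qty, Carrier; row i has aⱼ where attribute j ∈ Ri, else bᵢⱼ.
Initial tableau (one row per fragment):
  row 1: b11 b12 a3 b14 a5
  row 2: a1 b22 b23 a4 a5
  row 3: a1 a2 a3 b34 b35
Rows 2 and 3 agree on ShipDate; apply ShipDate→ProdID, Carrier and equate their ProdID, Carrier entries.
Rows 2 and 3 agree on ProdID, Carrier; apply ProdID, Carrier→WCity and equate their WCity entries.
Row 2 is now all distinguished symbols — the join is lossless.

Yes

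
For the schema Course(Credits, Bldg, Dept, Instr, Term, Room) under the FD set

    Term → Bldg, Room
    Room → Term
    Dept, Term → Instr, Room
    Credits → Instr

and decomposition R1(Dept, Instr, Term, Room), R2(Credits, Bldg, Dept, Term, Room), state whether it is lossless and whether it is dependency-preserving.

lossless but not dependency-preserving

Lossless test: (Dept, Term, Room)⁺ = {Bldg, Dept, Instr, Term, Room}, which contains all of one fragment — lossless.
Dependency preservation: the restricted closure of {Credits} across the fragments never reaches {Instr}, so Credits → Instr cannot be enforced without a join — not preserved.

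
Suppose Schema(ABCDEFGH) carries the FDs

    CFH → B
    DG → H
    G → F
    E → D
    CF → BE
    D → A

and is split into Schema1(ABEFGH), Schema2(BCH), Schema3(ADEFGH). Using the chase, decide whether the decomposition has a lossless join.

No

Chase test. Columns are ABCDEFGH; row i has aⱼ where attribute j ∈ Schemai, else bᵢⱼ.
Initial tableau (one row per fragment):
  row 1: a1 a2 b13 b14 a5 a6 a7 a8
  row 2: b21 a2 a3 b24 b25 b26 b27 a8
  row 3: a1 b32 b33 a4 a5 a6 a7 a8
Rows 1 and 3 agree on E; apply E→D and equate their D entries.
No row becomes fully distinguished — the join is lossy.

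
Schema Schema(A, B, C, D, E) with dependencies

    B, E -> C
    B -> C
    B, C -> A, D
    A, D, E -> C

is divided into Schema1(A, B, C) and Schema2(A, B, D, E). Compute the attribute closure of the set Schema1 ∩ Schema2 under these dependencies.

A, B, C, D

Schema1 ∩ Schema2 = {A, B}.
B → C applies, adding C
B, C → A, D applies, adding D
Closure: {A, B, C, D}.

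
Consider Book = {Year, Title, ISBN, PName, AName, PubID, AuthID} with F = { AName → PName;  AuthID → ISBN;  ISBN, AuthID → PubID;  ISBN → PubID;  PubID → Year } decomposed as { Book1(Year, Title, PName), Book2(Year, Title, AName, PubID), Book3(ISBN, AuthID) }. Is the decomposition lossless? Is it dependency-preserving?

lossy and not dependency-preserving

Lossless test (chase): applying each FD to every pair of rows produces no changes in the tableau, so no row becomes fully distinguished — the join is lossy.
Dependency preservation: the restricted closure of {AName} across the fragments never reaches {PName}, so AName → PName cannot be enforced without a join — not preserved.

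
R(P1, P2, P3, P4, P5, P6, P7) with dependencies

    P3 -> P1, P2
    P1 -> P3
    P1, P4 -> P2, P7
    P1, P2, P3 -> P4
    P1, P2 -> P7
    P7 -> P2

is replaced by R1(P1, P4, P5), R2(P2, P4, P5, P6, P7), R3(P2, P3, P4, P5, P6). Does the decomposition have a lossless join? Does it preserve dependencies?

lossy and not dependency-preserving

Lossless test (chase): applying each FD to every pair of rows produces no changes in the tableau, so no row becomes fully distinguished — the join is lossy.
Dependency preservation: the restricted closure of {P3} across the fragments never reaches {P1, P2}, so P3 → P1, P2 cannot be enforced without a join — not preserved.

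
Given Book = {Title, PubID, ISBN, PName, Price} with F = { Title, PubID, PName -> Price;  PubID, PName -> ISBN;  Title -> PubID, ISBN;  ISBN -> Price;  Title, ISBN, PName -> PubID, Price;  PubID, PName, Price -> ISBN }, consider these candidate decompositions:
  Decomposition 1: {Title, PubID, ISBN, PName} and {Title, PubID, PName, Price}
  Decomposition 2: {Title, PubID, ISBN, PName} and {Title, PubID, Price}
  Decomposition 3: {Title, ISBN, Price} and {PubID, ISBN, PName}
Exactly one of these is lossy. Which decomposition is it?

Decomposition 1: common = {Title, PubID, PName}, closure = {Title, PubID, ISBN, PName, Price} → lossless.
Decomposition 2: common = {Title, PubID}, closure = {Title, PubID, ISBN, Price} → lossless.
Decomposition 3: common = {ISBN}, closure = {ISBN, Price} → lossy.

Decomposition 3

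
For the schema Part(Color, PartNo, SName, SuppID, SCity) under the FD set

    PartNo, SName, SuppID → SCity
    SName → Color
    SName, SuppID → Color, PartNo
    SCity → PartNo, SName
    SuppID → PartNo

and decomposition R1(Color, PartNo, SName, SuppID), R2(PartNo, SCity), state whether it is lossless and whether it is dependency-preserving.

lossy and not dependency-preserving

Lossless test: (PartNo)⁺ = {PartNo}, which is a superkey of neither fragment — lossy.
Dependency preservation: the restricted closure of {PartNo, SName, SuppID} across the fragments never reaches {SCity}, so PartNo, SName, SuppID → SCity cannot be enforced without a join — not preserved.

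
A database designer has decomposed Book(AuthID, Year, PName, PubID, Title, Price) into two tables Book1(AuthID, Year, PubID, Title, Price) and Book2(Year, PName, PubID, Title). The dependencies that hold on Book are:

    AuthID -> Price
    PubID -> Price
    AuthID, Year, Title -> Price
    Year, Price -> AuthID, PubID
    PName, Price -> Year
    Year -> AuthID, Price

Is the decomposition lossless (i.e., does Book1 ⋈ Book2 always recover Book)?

Yes

Common attributes: Book1 ∩ Book2 = {Year, PubID, Title}.
Closure of {Year, PubID, Title}: PubID → Price applies, adding Price; Year, Price → AuthID, PubID applies, adding AuthID. So (Year, PubID, Title)⁺ = {AuthID, Year, PubID, Title, Price}.
This closure contains every attribute of Book1, so Book1 ∩ Book2 → Book1. The join is lossless.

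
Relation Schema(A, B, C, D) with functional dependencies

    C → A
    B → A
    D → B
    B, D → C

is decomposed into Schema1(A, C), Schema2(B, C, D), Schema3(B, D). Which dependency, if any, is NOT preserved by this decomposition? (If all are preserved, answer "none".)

Check B → A: no single fragment contains all of {A, B}, and the restricted closure of {B} across the fragments never reaches {A}.
C → A is preserved.
D → B is preserved.
B, D → C is preserved.

B → A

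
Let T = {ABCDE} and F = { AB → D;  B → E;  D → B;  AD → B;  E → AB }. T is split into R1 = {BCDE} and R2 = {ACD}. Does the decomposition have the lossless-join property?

Common attributes: R1 ∩ R2 = {CD}.
Closure of {CD}: D → B applies, adding B; B → E applies, adding E; E → AB applies, adding A. So (CD)⁺ = {ABCDE}.
This closure contains every attribute of R1, so R1 ∩ R2 → R1. The join is lossless.

Yes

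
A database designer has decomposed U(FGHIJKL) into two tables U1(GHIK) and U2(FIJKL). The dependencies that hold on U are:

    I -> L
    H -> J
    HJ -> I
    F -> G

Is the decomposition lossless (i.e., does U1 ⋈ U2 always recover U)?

Common attributes: U1 ∩ U2 = {IK}.
Closure of {IK}: I → L applies, adding L. So (IK)⁺ = {IKL}.
The closure contains neither all of U1 = {GHIK} nor all of U2 = {FIJKL}, so the common attributes are not a superkey of either fragment. The join is lossy.

No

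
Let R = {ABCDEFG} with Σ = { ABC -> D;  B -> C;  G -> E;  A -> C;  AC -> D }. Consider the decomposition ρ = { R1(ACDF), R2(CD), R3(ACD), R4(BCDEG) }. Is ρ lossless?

Chase test. Columns are ABCDEFG; row i has aⱼ where attribute j ∈ Ri, else bᵢⱼ.
Initial tableau (one row per fragment):
  row 1: a1 b12 a3 a4 b15 a6 b17
  row 2: b21 b22 a3 a4 b25 b26 b27
  row 3: a1 b32 a3 a4 b35 b36 b37
  row 4: b41 a2 a3 a4 a5 b46 a7
No row becomes fully distinguished — the join is lossy.

No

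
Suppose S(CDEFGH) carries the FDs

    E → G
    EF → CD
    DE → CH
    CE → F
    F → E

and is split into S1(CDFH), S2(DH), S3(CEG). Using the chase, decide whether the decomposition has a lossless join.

Chase test. Columns are CDEFGH; row i has aⱼ where attribute j ∈ Si, else bᵢⱼ.
Initial tableau (one row per fragment):
  row 1: a1 a2 b13 a4 b15 a6
  row 2: b21 a2 b23 b24 b25 a6
  row 3: a1 b32 a3 b34 a5 b36
No row becomes fully distinguished — the join is lossy.

No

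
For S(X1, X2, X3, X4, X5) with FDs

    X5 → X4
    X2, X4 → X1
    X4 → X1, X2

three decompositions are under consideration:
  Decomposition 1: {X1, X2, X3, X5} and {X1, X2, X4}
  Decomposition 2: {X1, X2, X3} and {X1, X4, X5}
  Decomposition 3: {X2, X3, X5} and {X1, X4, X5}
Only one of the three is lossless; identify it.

Decomposition 3

Decomposition 1: common = {X1, X2}, closure = {X1, X2} → lossy.
Decomposition 2: common = {X1}, closure = {X1} → lossy.
Decomposition 3: common = {X5}, closure = {X1, X2, X4, X5} → lossless.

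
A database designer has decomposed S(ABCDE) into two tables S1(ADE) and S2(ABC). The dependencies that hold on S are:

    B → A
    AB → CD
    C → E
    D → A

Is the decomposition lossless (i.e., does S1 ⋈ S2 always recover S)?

No

Common attributes: S1 ∩ S2 = {A}.
No dependency enlarges {A}, so (A)⁺ = {A}.
The closure contains neither all of S1 = {ADE} nor all of S2 = {ABC}, so the common attributes are not a superkey of either fragment. The join is lossy.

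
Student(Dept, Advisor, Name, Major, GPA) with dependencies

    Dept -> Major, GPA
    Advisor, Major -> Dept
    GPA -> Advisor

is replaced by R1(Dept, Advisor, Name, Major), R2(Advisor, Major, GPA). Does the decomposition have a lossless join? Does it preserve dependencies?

lossless and dependency-preserving

Lossless test: (Advisor, Major)⁺ = {Dept, Advisor, Major, GPA}, which contains all of one fragment — lossless.
Dependency preservation: Dept → Major, GPA is not contained in any single fragment, but the restricted closure of its left-hand side across the fragments still reaches the right-hand side; the remaining FDs each lie inside some fragment. All dependencies are preserved.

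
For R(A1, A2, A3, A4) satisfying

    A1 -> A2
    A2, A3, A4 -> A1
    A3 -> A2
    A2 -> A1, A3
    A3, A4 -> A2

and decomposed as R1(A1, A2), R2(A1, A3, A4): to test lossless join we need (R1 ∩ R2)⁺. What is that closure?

R1 ∩ R2 = {A1}.
A1 → A2 applies, adding A2
A2 → A1, A3 applies, adding A3
Closure: {A1, A2, A3}.

A1, A2, A3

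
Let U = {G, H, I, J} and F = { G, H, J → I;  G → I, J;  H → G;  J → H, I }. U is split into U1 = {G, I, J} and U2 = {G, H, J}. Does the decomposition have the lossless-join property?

Common attributes: U1 ∩ U2 = {G, J}.
Closure of {G, J}: G → I, J applies, adding I; J → H, I applies, adding H. So (G, J)⁺ = {G, H, I, J}.
This closure contains every attribute of U1, so U1 ∩ U2 → U1. The join is lossless.

Yes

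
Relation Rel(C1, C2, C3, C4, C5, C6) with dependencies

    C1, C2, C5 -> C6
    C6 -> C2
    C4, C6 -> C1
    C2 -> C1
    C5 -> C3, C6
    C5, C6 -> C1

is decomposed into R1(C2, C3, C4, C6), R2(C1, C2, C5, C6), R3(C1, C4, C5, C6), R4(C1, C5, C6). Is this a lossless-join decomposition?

No

Chase test. Columns are C1, C2, C3, C4, C5, C6; row i has aⱼ where attribute j ∈ Ri, else bᵢⱼ.
Initial tableau (one row per fragment):
  row 1: b11 a2 a3 a4 b15 a6
  row 2: a1 a2 b23 b24 a5 a6
  row 3: a1 b32 b33 a4 a5 a6
  row 4: a1 b42 b43 b44 a5 a6
Rows 1 and 3 agree on C6; apply C6→C2 and equate their C2 entries.
Rows 1 and 4 agree on C6; apply C6→C2 and equate their C2 entries.
Rows 1 and 3 agree on C4, C6; apply C4, C6→C1 and equate their C1 entries.
Rows 2 and 3 agree on C5; apply C5→C3, C6 and equate their C3, C6 entries.
Rows 2 and 4 agree on C5; apply C5→C3, C6 and equate their C3, C6 entries.
No row becomes fully distinguished — the join is lossy.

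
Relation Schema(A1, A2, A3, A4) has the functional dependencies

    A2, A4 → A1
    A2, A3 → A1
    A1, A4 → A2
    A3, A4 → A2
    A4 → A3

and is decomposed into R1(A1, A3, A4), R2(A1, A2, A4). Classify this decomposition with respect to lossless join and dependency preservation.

lossless but not dependency-preserving

Lossless test: (A1, A4)⁺ = {A1, A2, A3, A4}, which contains all of one fragment — lossless.
Dependency preservation: the restricted closure of {A2, A3} across the fragments never reaches {A1}, so A2, A3 → A1 cannot be enforced without a join — not preserved.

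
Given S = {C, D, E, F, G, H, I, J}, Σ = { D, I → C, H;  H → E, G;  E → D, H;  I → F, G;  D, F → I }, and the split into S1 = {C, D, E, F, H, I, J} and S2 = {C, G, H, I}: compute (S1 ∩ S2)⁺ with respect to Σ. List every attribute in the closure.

C, D, E, F, G, H, I

S1 ∩ S2 = {C, H, I}.
H → E, G applies, adding E, G
E → D, H applies, adding D
I → F, G applies, adding F
Closure: {C, D, E, F, G, H, I}.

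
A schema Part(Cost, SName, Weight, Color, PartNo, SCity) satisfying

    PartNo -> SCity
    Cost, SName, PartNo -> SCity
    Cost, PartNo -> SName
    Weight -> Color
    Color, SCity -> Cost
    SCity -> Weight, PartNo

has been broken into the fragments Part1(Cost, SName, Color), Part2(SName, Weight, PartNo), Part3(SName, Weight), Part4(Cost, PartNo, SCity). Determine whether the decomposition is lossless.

Chase test. Columns are Cost, SName, Weight, Color, PartNo, SCity; row i has aⱼ where attribute j ∈ Parti, else bᵢⱼ.
Initial tableau (one row per fragment):
  row 1: a1 a2 b13 a4 b15 b16
  row 2: b21 a2 a3 b24 a5 b26
  row 3: b31 a2 a3 b34 b35 b36
  row 4: a1 b42 b43 b44 a5 a6
Rows 2 and 4 agree on PartNo; apply PartNo→SCity and equate their SCity entries.
Rows 2 and 3 agree on Weight; apply Weight→Color and equate their Color entries.
Rows 2 and 4 agree on SCity; apply SCity→Weight, PartNo and equate their Weight, PartNo entries.
Rows 2 and 4 agree on Weight; apply Weight→Color and equate their Color entries.
Rows 2 and 4 agree on Color, SCity; apply Color, SCity→Cost and equate their Cost entries.
Rows 2 and 4 agree on Cost, PartNo; apply Cost, PartNo→SName and equate their SName entries.
No row becomes fully distinguished — the join is lossy.

No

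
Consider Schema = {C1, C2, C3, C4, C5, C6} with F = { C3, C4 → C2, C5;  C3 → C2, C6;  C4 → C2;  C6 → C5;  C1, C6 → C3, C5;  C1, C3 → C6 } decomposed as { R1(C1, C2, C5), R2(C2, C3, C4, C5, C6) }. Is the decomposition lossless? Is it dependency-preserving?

Lossless test: (C2, C5)⁺ = {C2, C5}, which is a superkey of neither fragment — lossy.
Dependency preservation: the restricted closure of {C1, C6} across the fragments never reaches {C3, C5}, so C1, C6 → C3, C5 cannot be enforced without a join — not preserved.

lossy and not dependency-preserving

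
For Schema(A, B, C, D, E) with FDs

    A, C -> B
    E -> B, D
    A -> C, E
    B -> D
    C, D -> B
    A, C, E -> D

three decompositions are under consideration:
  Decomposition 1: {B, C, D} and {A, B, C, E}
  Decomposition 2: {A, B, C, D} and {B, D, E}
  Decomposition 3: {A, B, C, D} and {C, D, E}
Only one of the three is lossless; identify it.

Decomposition 1

Decomposition 1: common = {B, C}, closure = {B, C, D} → lossless.
Decomposition 2: common = {B, D}, closure = {B, D} → lossy.
Decomposition 3: common = {C, D}, closure = {B, C, D} → lossy.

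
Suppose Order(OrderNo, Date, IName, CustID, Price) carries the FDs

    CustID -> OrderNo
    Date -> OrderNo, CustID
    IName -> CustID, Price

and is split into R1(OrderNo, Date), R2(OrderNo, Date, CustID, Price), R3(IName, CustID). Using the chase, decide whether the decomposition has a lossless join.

Chase test. Columns are OrderNo, Date, IName, CustID, Price; row i has aⱼ where attribute j ∈ Ri, else bᵢⱼ.
Initial tableau (one row per fragment):
  row 1: a1 a2 b13 b14 b15
  row 2: a1 a2 b23 a4 a5
  row 3: b31 b32 a3 a4 b35
Rows 2 and 3 agree on CustID; apply CustID→OrderNo and equate their OrderNo entries.
Rows 1 and 2 agree on Date; apply Date→OrderNo, CustID and equate their OrderNo, CustID entries.
No row becomes fully distinguished — the join is lossy.

No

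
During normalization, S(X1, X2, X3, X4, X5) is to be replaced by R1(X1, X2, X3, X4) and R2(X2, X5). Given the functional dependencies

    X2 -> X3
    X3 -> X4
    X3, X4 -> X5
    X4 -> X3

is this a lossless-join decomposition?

Common attributes: R1 ∩ R2 = {X2}.
Closure of {X2}: X2 → X3 applies, adding X3; X3 → X4 applies, adding X4; X3, X4 → X5 applies, adding X5. So (X2)⁺ = {X2, X3, X4, X5}.
This closure contains every attribute of R2, so R1 ∩ R2 → R2. The join is lossless.

Yes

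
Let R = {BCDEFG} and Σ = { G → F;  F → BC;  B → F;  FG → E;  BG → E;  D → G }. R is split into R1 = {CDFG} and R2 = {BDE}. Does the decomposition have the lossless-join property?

Common attributes: R1 ∩ R2 = {D}.
Closure of {D}: D → G applies, adding G; G → F applies, adding F; F → BC applies, adding BC; FG → E applies, adding E. So (D)⁺ = {BCDEFG}.
This closure contains every attribute of R1, so R1 ∩ R2 → R1. The join is lossless.

Yes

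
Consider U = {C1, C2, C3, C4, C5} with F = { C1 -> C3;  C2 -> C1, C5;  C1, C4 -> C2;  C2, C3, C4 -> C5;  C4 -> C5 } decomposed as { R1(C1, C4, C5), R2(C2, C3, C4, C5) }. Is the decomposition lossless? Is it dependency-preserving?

lossy and not dependency-preserving

Lossless test: (C4, C5)⁺ = {C4, C5}, which is a superkey of neither fragment — lossy.
Dependency preservation: the restricted closure of {C1} across the fragments never reaches {C3}, so C1 → C3 cannot be enforced without a join — not preserved.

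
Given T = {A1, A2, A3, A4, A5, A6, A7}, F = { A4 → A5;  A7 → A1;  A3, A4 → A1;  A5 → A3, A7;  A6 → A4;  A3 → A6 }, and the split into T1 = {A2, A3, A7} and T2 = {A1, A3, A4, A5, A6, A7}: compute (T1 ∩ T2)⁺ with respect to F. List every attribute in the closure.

T1 ∩ T2 = {A3, A7}.
A7 → A1 applies, adding A1
A3 → A6 applies, adding A6
A6 → A4 applies, adding A4
A4 → A5 applies, adding A5
Closure: {A1, A3, A4, A5, A6, A7}.

A1, A3, A4, A5, A6, A7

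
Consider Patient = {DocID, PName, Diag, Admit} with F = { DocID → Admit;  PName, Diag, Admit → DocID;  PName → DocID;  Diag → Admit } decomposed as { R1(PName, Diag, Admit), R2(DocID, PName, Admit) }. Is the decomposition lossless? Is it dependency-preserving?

Lossless test: (PName, Admit)⁺ = {DocID, PName, Admit}, which contains all of one fragment — lossless.
Dependency preservation: PName, Diag, Admit → DocID is not contained in any single fragment, but the restricted closure of its left-hand side across the fragments still reaches the right-hand side; the remaining FDs each lie inside some fragment. All dependencies are preserved.

lossless and dependency-preserving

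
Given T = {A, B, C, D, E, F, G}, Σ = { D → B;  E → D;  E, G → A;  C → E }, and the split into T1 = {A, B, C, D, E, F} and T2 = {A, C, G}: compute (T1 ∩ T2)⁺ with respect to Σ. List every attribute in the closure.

T1 ∩ T2 = {A, C}.
C → E applies, adding E
E → D applies, adding D
D → B applies, adding B
Closure: {A, B, C, D, E}.

A, B, C, D, E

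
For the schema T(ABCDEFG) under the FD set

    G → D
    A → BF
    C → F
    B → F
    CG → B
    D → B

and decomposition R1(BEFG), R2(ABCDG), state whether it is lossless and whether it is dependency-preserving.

lossy and not dependency-preserving

Lossless test: (BG)⁺ = {BDFG}, which is a superkey of neither fragment — lossy.
Dependency preservation: the restricted closure of {C} across the fragments never reaches {F}, so C → F cannot be enforced without a join — not preserved.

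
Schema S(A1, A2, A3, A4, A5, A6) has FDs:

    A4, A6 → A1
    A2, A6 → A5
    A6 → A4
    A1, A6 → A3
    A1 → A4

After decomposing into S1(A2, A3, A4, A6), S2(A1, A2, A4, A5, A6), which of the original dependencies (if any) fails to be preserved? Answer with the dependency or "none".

A4, A6 → A1 lies within S2.
A2, A6 → A5 lies within S2.
A6 → A4 lies within S1.
A1, A6 → A3: restricted closure across fragments reaches A3.
A1 → A4 lies within S2.
Every dependency is enforceable on the fragments, so the decomposition is dependency-preserving.

none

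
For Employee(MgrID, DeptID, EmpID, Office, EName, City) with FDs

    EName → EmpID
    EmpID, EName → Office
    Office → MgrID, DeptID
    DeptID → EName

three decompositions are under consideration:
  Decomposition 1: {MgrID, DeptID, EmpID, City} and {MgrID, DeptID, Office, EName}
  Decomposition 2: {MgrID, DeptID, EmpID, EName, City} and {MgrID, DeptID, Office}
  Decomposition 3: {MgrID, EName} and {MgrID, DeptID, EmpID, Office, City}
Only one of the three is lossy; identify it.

Decomposition 3

Decomposition 1: common = {MgrID, DeptID}, closure = {MgrID, DeptID, EmpID, Office, EName} → lossless.
Decomposition 2: common = {MgrID, DeptID}, closure = {MgrID, DeptID, EmpID, Office, EName} → lossless.
Decomposition 3: common = {MgrID}, closure = {MgrID} → lossy.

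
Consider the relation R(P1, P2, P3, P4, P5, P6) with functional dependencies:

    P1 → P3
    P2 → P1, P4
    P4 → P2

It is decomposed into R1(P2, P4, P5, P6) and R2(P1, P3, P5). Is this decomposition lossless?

Common attributes: R1 ∩ R2 = {P5}.
No dependency enlarges {P5}, so (P5)⁺ = {P5}.
The closure contains neither all of R1 = {P2, P4, P5, P6} nor all of R2 = {P1, P3, P5}, so the common attributes are not a superkey of either fragment. The join is lossy.

No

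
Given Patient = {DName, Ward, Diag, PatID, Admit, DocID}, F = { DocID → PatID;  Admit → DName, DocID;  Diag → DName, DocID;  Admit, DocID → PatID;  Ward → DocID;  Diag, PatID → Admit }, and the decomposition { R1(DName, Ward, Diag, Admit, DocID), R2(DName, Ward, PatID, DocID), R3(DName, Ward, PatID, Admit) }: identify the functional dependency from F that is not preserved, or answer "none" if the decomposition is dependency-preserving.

none

DocID → PatID lies within R2.
Admit → DName, DocID lies within R1.
Diag → DName, DocID lies within R1.
Admit, DocID → PatID: restricted closure across fragments reaches PatID.
Ward → DocID lies within R1.
Diag, PatID → Admit: restricted closure across fragments reaches Admit.
Every dependency is enforceable on the fragments, so the decomposition is dependency-preserving.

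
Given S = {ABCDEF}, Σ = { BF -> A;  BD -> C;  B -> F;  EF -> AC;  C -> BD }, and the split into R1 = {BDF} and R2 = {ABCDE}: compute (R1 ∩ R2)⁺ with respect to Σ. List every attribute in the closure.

ABCDF

R1 ∩ R2 = {BD}.
BD → C applies, adding C
B → F applies, adding F
BF → A applies, adding A
Closure: {ABCDF}.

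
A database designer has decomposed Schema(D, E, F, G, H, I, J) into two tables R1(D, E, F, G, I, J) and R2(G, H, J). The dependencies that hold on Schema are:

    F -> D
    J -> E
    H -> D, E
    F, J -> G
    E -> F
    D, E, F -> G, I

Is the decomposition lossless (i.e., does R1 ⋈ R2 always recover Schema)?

Common attributes: R1 ∩ R2 = {G, J}.
Closure of {G, J}: J → E applies, adding E; E → F applies, adding F; F → D applies, adding D; D, E, F → G, I applies, adding I. So (G, J)⁺ = {D, E, F, G, I, J}.
This closure contains every attribute of R1, so R1 ∩ R2 → R1. The join is lossless.

Yes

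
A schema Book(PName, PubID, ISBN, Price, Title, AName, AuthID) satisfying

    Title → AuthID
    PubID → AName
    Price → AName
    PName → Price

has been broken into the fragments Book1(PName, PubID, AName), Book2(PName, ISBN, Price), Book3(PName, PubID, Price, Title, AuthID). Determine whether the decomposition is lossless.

Chase test. Columns are PName, PubID, ISBN, Price, Title, AName, AuthID; row i has aⱼ where attribute j ∈ Booki, else bᵢⱼ.
Initial tableau (one row per fragment):
  row 1: a1 a2 b13 b14 b15 a6 b17
  row 2: a1 b22 a3 a4 b25 b26 b27
  row 3: a1 a2 b33 a4 a5 b36 a7
Rows 1 and 3 agree on PubID; apply PubID→AName and equate their AName entries.
Rows 2 and 3 agree on Price; apply Price→AName and equate their AName entries.
Rows 1 and 2 agree on PName; apply PName→Price and equate their Price entries.
No row becomes fully distinguished — the join is lossy.

No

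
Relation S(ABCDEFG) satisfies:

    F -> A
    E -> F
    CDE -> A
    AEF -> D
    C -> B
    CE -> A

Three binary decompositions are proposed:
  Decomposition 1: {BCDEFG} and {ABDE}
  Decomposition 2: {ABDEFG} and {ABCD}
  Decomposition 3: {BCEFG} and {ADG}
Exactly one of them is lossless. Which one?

Decomposition 1: common = {BDE}, closure = {ABDEF} → lossless.
Decomposition 2: common = {ABD}, closure = {ABD} → lossy.
Decomposition 3: common = {G}, closure = {G} → lossy.

Decomposition 1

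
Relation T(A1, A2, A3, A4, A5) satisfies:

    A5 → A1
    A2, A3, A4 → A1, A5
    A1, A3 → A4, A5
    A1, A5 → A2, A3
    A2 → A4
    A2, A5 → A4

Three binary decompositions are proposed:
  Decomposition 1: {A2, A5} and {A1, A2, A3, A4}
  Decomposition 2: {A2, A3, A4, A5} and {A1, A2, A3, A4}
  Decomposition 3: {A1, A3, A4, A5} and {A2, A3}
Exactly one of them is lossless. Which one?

Decomposition 2

Decomposition 1: common = {A2}, closure = {A2, A4} → lossy.
Decomposition 2: common = {A2, A3, A4}, closure = {A1, A2, A3, A4, A5} → lossless.
Decomposition 3: common = {A3}, closure = {A3} → lossy.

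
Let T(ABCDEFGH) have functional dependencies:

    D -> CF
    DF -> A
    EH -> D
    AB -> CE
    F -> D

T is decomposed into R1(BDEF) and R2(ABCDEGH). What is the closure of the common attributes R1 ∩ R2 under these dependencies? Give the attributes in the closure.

R1 ∩ R2 = {BDE}.
D → CF applies, adding CF
DF → A applies, adding A
Closure: {ABCDEF}.

ABCDEF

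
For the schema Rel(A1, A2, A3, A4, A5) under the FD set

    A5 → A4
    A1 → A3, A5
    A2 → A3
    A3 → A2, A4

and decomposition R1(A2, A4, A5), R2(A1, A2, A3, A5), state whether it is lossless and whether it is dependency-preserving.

lossless and dependency-preserving

Lossless test: (A2, A5)⁺ = {A2, A3, A4, A5}, which contains all of one fragment — lossless.
Dependency preservation: A3 → A2, A4 is not contained in any single fragment, but the restricted closure of its left-hand side across the fragments still reaches the right-hand side; the remaining FDs each lie inside some fragment. All dependencies are preserved.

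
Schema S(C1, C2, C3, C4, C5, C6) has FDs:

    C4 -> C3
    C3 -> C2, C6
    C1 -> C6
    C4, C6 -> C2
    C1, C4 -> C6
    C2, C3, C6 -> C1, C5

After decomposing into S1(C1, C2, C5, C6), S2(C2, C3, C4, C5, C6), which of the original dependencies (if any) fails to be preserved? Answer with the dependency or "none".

C2, C3, C6 -> C1, C5

Check C2, C3, C6 → C1, C5: no single fragment contains all of {C1, C2, C3, C5, C6}, and the restricted closure of {C2, C3, C6} across the fragments never reaches {C1, C5}.
C4 → C3 is preserved.
C3 → C2, C6 is preserved.
C1 → C6 is preserved.
C4, C6 → C2 is preserved.
C1, C4 → C6 is preserved.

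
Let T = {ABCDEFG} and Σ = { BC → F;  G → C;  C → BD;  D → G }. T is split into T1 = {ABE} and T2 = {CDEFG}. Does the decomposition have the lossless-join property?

Common attributes: T1 ∩ T2 = {E}.
No dependency enlarges {E}, so (E)⁺ = {E}.
The closure contains neither all of T1 = {ABE} nor all of T2 = {CDEFG}, so the common attributes are not a superkey of either fragment. The join is lossy.

No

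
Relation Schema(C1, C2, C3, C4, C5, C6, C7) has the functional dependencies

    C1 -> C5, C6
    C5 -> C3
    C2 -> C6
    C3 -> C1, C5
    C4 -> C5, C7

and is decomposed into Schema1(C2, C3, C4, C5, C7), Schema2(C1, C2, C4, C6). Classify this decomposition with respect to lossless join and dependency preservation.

lossless but not dependency-preserving

Lossless test: (C2, C4)⁺ = {C1, C2, C3, C4, C5, C6, C7}, which contains all of one fragment — lossless.
Dependency preservation: the restricted closure of {C1} across the fragments never reaches {C5, C6}, so C1 → C5, C6 cannot be enforced without a join — not preserved.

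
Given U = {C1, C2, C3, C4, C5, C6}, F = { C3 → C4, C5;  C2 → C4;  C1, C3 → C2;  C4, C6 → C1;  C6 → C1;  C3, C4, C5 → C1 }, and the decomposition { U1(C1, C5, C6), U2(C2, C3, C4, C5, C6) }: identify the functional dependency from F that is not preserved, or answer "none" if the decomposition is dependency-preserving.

Check C3, C4, C5 → C1: no single fragment contains all of {C1, C3, C4, C5}, and the restricted closure of {C3, C4, C5} across the fragments never reaches {C1}.
C3 → C4, C5 is preserved.
C2 → C4 is preserved.
C1, C3 → C2 is preserved.
C4, C6 → C1 is preserved.
C6 → C1 is preserved.

C3, C4, C5 → C1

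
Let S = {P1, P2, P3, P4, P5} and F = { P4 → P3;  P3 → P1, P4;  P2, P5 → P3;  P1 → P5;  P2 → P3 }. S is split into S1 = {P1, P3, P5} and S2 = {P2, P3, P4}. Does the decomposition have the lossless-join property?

Yes

Common attributes: S1 ∩ S2 = {P3}.
Closure of {P3}: P3 → P1, P4 applies, adding P1, P4; P1 → P5 applies, adding P5. So (P3)⁺ = {P1, P3, P4, P5}.
This closure contains every attribute of S1, so S1 ∩ S2 → S1. The join is lossless.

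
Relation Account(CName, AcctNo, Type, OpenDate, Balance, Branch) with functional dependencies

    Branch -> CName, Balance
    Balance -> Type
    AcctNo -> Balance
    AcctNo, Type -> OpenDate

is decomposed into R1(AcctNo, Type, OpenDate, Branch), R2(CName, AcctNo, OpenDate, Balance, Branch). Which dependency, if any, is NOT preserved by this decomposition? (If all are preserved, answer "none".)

Balance -> Type

Check Balance → Type: no single fragment contains all of {Type, Balance}, and the restricted closure of {Balance} across the fragments never reaches {Type}.
Branch → CName, Balance is preserved.
AcctNo → Balance is preserved.
AcctNo, Type → OpenDate is preserved.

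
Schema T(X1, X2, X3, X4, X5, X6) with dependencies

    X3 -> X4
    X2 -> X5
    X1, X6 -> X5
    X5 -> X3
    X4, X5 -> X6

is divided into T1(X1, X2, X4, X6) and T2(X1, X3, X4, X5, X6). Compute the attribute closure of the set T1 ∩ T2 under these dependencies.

X1, X3, X4, X5, X6

T1 ∩ T2 = {X1, X4, X6}.
X1, X6 → X5 applies, adding X5
X5 → X3 applies, adding X3
Closure: {X1, X3, X4, X5, X6}.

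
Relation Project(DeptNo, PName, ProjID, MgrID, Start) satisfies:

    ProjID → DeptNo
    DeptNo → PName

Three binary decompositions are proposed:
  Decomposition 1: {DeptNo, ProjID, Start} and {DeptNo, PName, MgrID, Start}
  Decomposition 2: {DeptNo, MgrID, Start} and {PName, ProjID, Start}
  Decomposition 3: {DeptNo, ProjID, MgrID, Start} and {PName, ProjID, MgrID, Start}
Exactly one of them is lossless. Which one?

Decomposition 1: common = {DeptNo, Start}, closure = {DeptNo, PName, Start} → lossy.
Decomposition 2: common = {Start}, closure = {Start} → lossy.
Decomposition 3: common = {ProjID, MgrID, Start}, closure = {DeptNo, PName, ProjID, MgrID, Start} → lossless.

Decomposition 3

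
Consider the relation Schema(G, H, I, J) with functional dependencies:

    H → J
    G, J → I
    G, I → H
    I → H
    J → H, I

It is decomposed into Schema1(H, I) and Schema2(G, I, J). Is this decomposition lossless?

Yes

Common attributes: Schema1 ∩ Schema2 = {I}.
Closure of {I}: I → H applies, adding H; H → J applies, adding J. So (I)⁺ = {H, I, J}.
This closure contains every attribute of Schema1, so Schema1 ∩ Schema2 → Schema1. The join is lossless.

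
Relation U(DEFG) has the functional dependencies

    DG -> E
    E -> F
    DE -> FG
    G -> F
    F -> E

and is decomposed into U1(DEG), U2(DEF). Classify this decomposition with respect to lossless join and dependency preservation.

Lossless test: (DE)⁺ = {DEFG}, which contains all of one fragment — lossless.
Dependency preservation: DE → FG; G → F are not contained in any single fragment, but the restricted closure of each left-hand side across the fragments still reaches the right-hand side; the remaining FDs each lie inside some fragment. All dependencies are preserved.

lossless and dependency-preserving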